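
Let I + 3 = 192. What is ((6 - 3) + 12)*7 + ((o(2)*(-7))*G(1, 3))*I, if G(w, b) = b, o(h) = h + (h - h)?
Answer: -7833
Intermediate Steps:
o(h) = h (o(h) = h + 0 = h)
I = 189 (I = -3 + 192 = 189)
((6 - 3) + 12)*7 + ((o(2)*(-7))*G(1, 3))*I = ((6 - 3) + 12)*7 + ((2*(-7))*3)*189 = (3 + 12)*7 - 14*3*189 = 15*7 - 42*189 = 105 - 7938 = -7833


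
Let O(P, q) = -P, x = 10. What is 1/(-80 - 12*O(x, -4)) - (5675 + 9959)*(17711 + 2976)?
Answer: -12936822319/40 ≈ -3.2342e+8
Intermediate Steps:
1/(-80 - 12*O(x, -4)) - (5675 + 9959)*(17711 + 2976) = 1/(-80 - (-12)*10) - (5675 + 9959)*(17711 + 2976) = 1/(-80 - 12*(-10)) - 15634*20687 = 1/(-80 + 120) - 1*323420558 = 1/40 - 323420558 = -12936822319/40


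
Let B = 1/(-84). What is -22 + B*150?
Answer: -333/14 ≈ -23.786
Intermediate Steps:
B = -1/84 ≈ -0.011905
-22 + B*150 = -22 - 1/84*150 = -22 - 25/14 = -333/14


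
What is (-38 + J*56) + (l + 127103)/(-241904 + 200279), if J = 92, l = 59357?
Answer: 42536758/8325 ≈ 5109.5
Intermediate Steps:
(-38 + J*56) + (l + 127103)/(-241904 + 200279) = (-38 + 92*56) + (59357 + 127103)/(-241904 + 200279) = (-38 + 5152) + 186460/(-41625) = 5114 + 186460*(-1/41625) = 5114 - 37292/8325 = 42536758/8325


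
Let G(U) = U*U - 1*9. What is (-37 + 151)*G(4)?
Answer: 798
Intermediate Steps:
G(U) = -9 + U² (G(U) = U² - 9 = -9 + U²)
(-37 + 151)*G(4) = (-37 + 151)*(-9 + 4²) = 114*(-9 + 16) = 114*7 = 798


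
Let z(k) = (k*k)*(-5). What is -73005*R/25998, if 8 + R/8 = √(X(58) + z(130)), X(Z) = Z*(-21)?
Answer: 778720/4333 - 97340*I*√85718/4333 ≈ 179.72 - 6577.2*I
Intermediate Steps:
X(Z) = -21*Z
z(k) = -5*k² (z(k) = k²*(-5) = -5*k²)
R = -64 + 8*I*√85718 (R = -64 + 8*√(-21*58 - 5*130²) = -64 + 8*√(-1218 - 5*16900) = -64 + 8*√(-1218 - 84500) = -64 + 8*√(-85718) = -64 + 8*(I*√85718) = -64 + 8*I*√85718 ≈ -64.0 + 2342.2*I)
-73005*R/25998 = -(-778720/4333 + 97340*I*√85718/4333) = -73005*(-32/12999 + 4*I*√85718/12999) = 778720/4333 - 97340*I*√85718/4333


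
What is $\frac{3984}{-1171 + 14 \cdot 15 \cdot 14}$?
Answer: $\frac{3984}{1769} \approx 2.2521$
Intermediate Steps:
$\frac{3984}{-1171 + 14 \cdot 15 \cdot 14} = \frac{3984}{-1171 + 210 \cdot 14} = \frac{3984}{-1171 + 2940} = \frac{3984}{1769}$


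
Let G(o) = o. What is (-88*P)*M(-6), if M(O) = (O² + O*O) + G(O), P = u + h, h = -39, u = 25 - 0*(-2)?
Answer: 81312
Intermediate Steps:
u = 25 (u = 25 - 1*0 = 25 + 0 = 25)
P = -14 (P = 25 - 39 = -14)
M(O) = O + 2*O² (M(O) = (O² + O*O) + O = (O² + O²) + O = 2*O² + O = O + 2*O²)
(-88*P)*M(-6) = (-88*(-14))*(-6*(1 + 2*(-6))) = 1232*(-6*(1 - 12)) = 1232*(-6*(-11)) = 1232*66 = 81312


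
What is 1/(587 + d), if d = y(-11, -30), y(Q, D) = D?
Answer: 1/557 ≈ 0.0017953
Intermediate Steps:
d = -30
1/(587 + d) = 1/(587 - 30) = 1/557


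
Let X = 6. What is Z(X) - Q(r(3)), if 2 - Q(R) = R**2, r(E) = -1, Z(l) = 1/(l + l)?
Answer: -11/12 ≈ -0.91667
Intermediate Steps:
Z(l) = 1/(2*l)
Q(R) = 2 - R**2
Z(X) - Q(r(3)) = (1/2)/6 - (2 - 1*(-1)**2) = (1/2)*(1/6) - (2 - 1*1) = 1/12 - (2 - 1) = 1/12 - 1*1 = 1/12 - 1 = -11/12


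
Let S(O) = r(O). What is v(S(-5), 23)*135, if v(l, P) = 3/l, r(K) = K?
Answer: -81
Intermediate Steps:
S(O) = O
v(S(-5), 23)*135 = (3/(-5))*135 = (3*(-⅕))*135 = -⅗*135 = -81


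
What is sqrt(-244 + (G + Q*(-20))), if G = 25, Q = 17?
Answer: I*sqrt(559) ≈ 23.643*I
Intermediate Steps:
sqrt(-244 + (G + Q*(-20))) = sqrt(-244 + (25 + 17*(-20))) = sqrt(-244 + (25 - 340)) = sqrt(-244 - 315) = sqrt(-559) = I*sqrt(559)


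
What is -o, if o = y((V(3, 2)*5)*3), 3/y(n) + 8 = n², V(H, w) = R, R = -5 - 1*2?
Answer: -3/11017 ≈ -0.00027231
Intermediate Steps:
R = -7 (R = -5 - 2 = -7)
V(H, w) = -7
y(n) = 3/(-8 + n²)
o = 3/11017 (o = 3/(-8 + (-7*5*3)²) = 3/(-8 + (-35*3)²) = 3/(-8 + (-105)²) = 3/(-8 + 11025) = 3/11017 ≈ 0.00027231)
-o = -1*3/11017 = -3/11017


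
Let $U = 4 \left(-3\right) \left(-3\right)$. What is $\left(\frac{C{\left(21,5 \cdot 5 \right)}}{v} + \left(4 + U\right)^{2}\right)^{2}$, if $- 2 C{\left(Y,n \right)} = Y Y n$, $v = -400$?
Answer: $\frac{2666792881}{1024} \approx 2.6043 \cdot 10^{6}$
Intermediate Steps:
$U = 36$ ($U = \left(-12\right) \left(-3\right) = 36$)
$C{\left(Y,n \right)} = - \frac{n Y^{2}}{2}$ ($C{\left(Y,n \right)} = - \frac{Y Y n}{2} = - \frac{n Y^{2}}{2}$)
$\left(\frac{C{\left(21,5 \cdot 5 \right)}}{v} + \left(4 + U\right)^{2}\right)^{2} = \left(\frac{\left(- \frac{1}{2}\right) 5 \cdot 5 \cdot 21^{2}}{-400} + \left(4 + 36\right)^{2}\right)^{2} = \left(\left(- \frac{1}{2}\right) 25 \cdot 441 \left(- \frac{1}{400}\right) + 40^{2}\right)^{2} = \left(\left(- \frac{11025}{2}\right) \left(- \frac{1}{400}\right) + 1600\right)^{2} = \left(\frac{441}{32} + 1600\right)^{2} = \left(\frac{51641}{32}\right)^{2} = \frac{2666792881}{1024}$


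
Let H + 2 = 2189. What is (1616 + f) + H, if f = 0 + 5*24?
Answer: 3923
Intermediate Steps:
H = 2187 (H = -2 + 2189 = 2187)
f = 120 (f = 0 + 120 = 120)
(1616 + f) + H = (1616 + 120) + 2187 = 1736 + 2187 = 3923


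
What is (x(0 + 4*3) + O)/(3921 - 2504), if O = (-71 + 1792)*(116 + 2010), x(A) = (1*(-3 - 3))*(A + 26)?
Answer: 3658618/1417 ≈ 2581.9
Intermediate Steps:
x(A) = -156 - 6*A (x(A) = (1*(-6))*(26 + A) = -6*(26 + A) = -156 - 6*A)
O = 3658846 (O = 1721*2126 = 3658846)
(x(0 + 4*3) + O)/(3921 - 2504) = ((-156 - 6*(0 + 4*3)) + 3658846)/(3921 - 2504) = ((-156 - 6*(0 + 12)) + 3658846)/1417 = ((-156 - 6*12) + 3658846)*(1/1417) = ((-156 - 72) + 3658846)*(1/1417) = (-228 + 3658846)*(1/1417) = 3658618*(1/1417) = 3658618/1417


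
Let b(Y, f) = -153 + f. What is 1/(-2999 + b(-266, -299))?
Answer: -1/3451 ≈ -0.00028977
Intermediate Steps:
1/(-2999 + b(-266, -299)) = 1/(-2999 + (-153 - 299)) = 1/(-2999 - 452) = 1/(-3451) = -1/3451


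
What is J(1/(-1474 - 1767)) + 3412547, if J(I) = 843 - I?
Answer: 11062796991/3241 ≈ 3.4134e+6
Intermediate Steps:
J(1/(-1474 - 1767)) + 3412547 = (843 - 1/(-1474 - 1767)) + 3412547 = (843 - 1/(-3241)) + 3412547 = (843 - 1*(-1/3241)) + 3412547 = (843 + 1/3241) + 3412547 = 2732164/3241 + 3412547 = 11062796991/3241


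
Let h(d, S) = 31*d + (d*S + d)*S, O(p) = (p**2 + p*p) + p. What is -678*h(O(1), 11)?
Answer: -331542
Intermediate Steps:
O(p) = p + 2*p**2 (O(p) = (p**2 + p**2) + p = 2*p**2 + p = p + 2*p**2)
h(d, S) = 31*d + S*(d + S*d) (h(d, S) = 31*d + (S*d + d)*S = 31*d + (d + S*d)*S = 31*d + S*(d + S*d))
-678*h(O(1), 11) = -678*1*(1 + 2*1)*(31 + 11 + 11**2) = -678*1*(1 + 2)*(31 + 11 + 121) = -678*1*3*163 = -2034*163 = -678*489 = -331542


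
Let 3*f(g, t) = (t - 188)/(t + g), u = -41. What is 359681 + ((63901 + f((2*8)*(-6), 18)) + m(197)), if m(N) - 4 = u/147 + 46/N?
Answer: 478399221206/1129401 ≈ 4.2359e+5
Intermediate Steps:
f(g, t) = (-188 + t)/(3*(g + t)) (f(g, t) = ((t - 188)/(t + g))/3 = ((-188 + t)/(g + t))/3 = (-188 + t)/(3*(g + t)))
m(N) = 547/147 + 46/N (m(N) = 4 + (-41/147 + 46/N) = 547/147 + 46/N)
359681 + ((63901 + f((2*8)*(-6), 18)) + m(197)) = 359681 + ((63901 + (-188 + 18)/(3*((2*8)*(-6) + 18))) + (547/147 + 46/197)) = 359681 + ((63901 + (⅓)*(-170)/(16*(-6) + 18)) + (547/147 + 46*(1/197))) = 359681 + ((63901 + (⅓)*(-170)/(-96 + 18)) + (547/147 + 46/197)) = 359681 + ((63901 + (⅓)*(-170)/(-78)) + 114521/28959) = 359681 + ((63901 + (⅓)*(-1/78)*(-170)) + 114521/28959) = 359681 + ((63901 + 85/117) + 114521/28959) = 359681 + (7476502/117 + 114521/28959) = 359681 + 72175140125/1129401 = 478399221206/1129401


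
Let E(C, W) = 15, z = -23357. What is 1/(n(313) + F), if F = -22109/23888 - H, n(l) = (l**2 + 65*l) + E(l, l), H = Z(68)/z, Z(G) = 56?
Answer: 557952016/66021389039079 ≈ 8.4511e-6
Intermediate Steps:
H = -56/23357 (H = 56/(-23357) = 56*(-1/23357) = -56/23357 ≈ -0.0023976)
n(l) = 15 + l**2 + 65*l (n(l) = (l**2 + 65*l) + 15 = 15 + l**2 + 65*l)
F = -515062185/557952016 (F = -22109/23888 - 1*(-56/23357) = -22109*1/23888 + 56/23357 = -22109/23888 + 56/23357 = -515062185/557952016 ≈ -0.92313)
1/(n(313) + F) = 1/((15 + 313**2 + 65*313) - 515062185/557952016) = 1/((15 + 97969 + 20345) - 515062185/557952016) = 1/(118329 - 515062185/557952016) = 1/(66021389039079/557952016) = 557952016/66021389039079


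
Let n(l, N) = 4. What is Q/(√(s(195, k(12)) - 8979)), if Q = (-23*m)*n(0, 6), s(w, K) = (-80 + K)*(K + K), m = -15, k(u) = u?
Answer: -460*I*√131/393 ≈ -13.397*I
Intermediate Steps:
s(w, K) = 2*K*(-80 + K) (s(w, K) = (-80 + K)*(2*K) = 2*K*(-80 + K))
Q = 1380 (Q = -23*(-15)*4 = 345*4 = 1380)
Q/(√(s(195, k(12)) - 8979)) = 1380/(√(2*12*(-80 + 12) - 8979)) = 1380/(√(2*12*(-68) - 8979)) = 1380/(√(-1632 - 8979)) = 1380/(√(-10611)) = 1380/((9*I*√131)) = 1380*(-I*√131/1179) = -460*I*√131/393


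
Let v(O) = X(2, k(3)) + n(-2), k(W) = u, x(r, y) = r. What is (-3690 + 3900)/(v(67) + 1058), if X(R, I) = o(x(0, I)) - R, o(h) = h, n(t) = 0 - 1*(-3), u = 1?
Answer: 70/353 ≈ 0.19830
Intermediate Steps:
k(W) = 1
n(t) = 3 (n(t) = 0 + 3 = 3)
X(R, I) = -R (X(R, I) = 0 - R = -R)
v(O) = 1 (v(O) = -1*2 + 3 = -2 + 3 = 1)
(-3690 + 3900)/(v(67) + 1058) = (-3690 + 3900)/(1 + 1058) = 210/1059 = 210*(1/1059) = 70/353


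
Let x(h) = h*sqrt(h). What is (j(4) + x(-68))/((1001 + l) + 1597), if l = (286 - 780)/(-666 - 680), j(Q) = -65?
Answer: -43745/1748701 - 91528*I*sqrt(17)/1748701 ≈ -0.025016 - 0.21581*I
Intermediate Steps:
x(h) = h**(3/2)
l = 247/673 (l = -494/(-1346) = -494*(-1/1346) = 247/673 ≈ 0.36701)
(j(4) + x(-68))/((1001 + l) + 1597) = (-65 + (-68)**(3/2))/((1001 + 247/673) + 1597) = (-65 - 136*I*sqrt(17))/(673920/673 + 1597) = (-65 - 136*I*sqrt(17))/(1748701/673) = (-65 - 136*I*sqrt(17))*(673/1748701) = -43745/1748701 - 91528*I*sqrt(17)/1748701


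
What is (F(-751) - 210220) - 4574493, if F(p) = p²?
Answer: -4220712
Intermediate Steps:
(F(-751) - 210220) - 4574493 = ((-751)² - 210220) - 4574493 = (564001 - 210220) - 4574493 = 353781 - 4574493 = -4220712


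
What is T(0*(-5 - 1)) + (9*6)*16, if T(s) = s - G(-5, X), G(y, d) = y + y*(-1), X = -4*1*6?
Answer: 864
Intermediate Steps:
X = -24 (X = -4*6 = -24)
G(y, d) = 0 (G(y, d) = y - y = 0)
T(s) = s (T(s) = s - 1*0 = s + 0 = s)
T(0*(-5 - 1)) + (9*6)*16 = 0*(-5 - 1) + (9*6)*16 = 0*(-6) + 54*16 = 0 + 864 = 864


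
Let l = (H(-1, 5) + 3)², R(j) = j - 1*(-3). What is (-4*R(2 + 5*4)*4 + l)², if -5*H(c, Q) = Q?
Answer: 156816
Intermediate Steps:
H(c, Q) = -Q/5
R(j) = 3 + j (R(j) = j + 3 = 3 + j)
l = 4 (l = (-⅕*5 + 3)² = (-1 + 3)² = 2² = 4)
(-4*R(2 + 5*4)*4 + l)² = (-4*(3 + (2 + 5*4))*4 + 4)² = (-4*(3 + (2 + 20))*4 + 4)² = (-4*(3 + 22)*4 + 4)² = (-4*25*4 + 4)² = (-100*4 + 4)² = (-400 + 4)² = (-396)² = 156816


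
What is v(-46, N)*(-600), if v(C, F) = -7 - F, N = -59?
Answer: -31200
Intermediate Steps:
v(-46, N)*(-600) = (-7 - 1*(-59))*(-600) = (-7 + 59)*(-600) = 52*(-600) = -31200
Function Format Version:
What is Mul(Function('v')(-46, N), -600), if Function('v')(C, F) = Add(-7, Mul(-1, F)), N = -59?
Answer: -31200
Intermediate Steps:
Mul(Function('v')(-46, N), -600) = Mul(Add(-7, Mul(-1, -59)), -600) = Mul(Add(-7, 59), -600) = Mul(52, -600) = -31200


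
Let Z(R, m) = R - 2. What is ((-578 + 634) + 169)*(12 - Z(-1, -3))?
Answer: 3375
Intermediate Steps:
Z(R, m) = -2 + R
((-578 + 634) + 169)*(12 - Z(-1, -3)) = ((-578 + 634) + 169)*(12 - (-2 - 1)) = (56 + 169)*(12 - 1*(-3)) = 225*(12 + 3) = 225*15 = 3375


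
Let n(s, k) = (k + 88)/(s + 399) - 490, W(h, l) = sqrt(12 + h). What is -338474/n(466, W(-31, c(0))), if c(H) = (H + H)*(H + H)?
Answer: 124069042597620/179574232663 + 292780010*I*sqrt(19)/179574232663 ≈ 690.91 + 0.0071068*I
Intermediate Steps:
c(H) = 4*H**2 (c(H) = (2*H)*(2*H) = 4*H**2)
n(s, k) = -490 + (88 + k)/(399 + s) (n(s, k) = (88 + k)/(399 + s) - 490 = -490 + (88 + k)/(399 + s))
-338474/n(466, W(-31, c(0))) = -338474*(399 + 466)/(-195422 + sqrt(12 - 31) - 490*466) = -338474*865/(-195422 + sqrt(-19) - 228340) = -338474*865/(-195422 + I*sqrt(19) - 228340) = -338474*865/(-423762 + I*sqrt(19)) = -338474/(-423762/865 + I*sqrt(19)/865)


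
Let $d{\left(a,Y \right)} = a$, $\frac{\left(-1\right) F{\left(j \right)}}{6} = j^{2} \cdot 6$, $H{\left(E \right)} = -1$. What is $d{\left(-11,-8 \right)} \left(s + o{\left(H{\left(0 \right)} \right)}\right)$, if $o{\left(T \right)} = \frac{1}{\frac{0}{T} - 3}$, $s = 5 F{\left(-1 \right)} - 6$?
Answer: $\frac{6149}{3} \approx 2049.7$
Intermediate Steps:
$F{\left(j \right)} = - 36 j^{2}$ ($F{\left(j \right)} = - 6 j^{2} \cdot 6 = - 6 \cdot 6 j^{2} = - 36 j^{2}$)
$s = -186$ ($s = 5 \left(- 36 \left(-1\right)^{2}\right) - 6 = 5 \left(\left(-36\right) 1\right) - 6 = 5 \left(-36\right) - 6 = -180 - 6 = -186$)
$o{\left(T \right)} = - \frac{1}{3}$ ($o{\left(T \right)} = \frac{1}{0 - 3} = \frac{1}{-3} = - \frac{1}{3}$)
$d{\left(-11,-8 \right)} \left(s + o{\left(H{\left(0 \right)} \right)}\right) = - 11 \left(-186 - \frac{1}{3}\right) = \left(-11\right) \left(- \frac{559}{3}\right) = \frac{6149}{3}$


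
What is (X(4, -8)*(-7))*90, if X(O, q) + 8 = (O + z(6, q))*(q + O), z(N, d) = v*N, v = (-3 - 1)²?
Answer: 257040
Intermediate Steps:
v = 16 (v = (-4)² = 16)
z(N, d) = 16*N
X(O, q) = -8 + (96 + O)*(O + q) (X(O, q) = -8 + (O + 16*6)*(q + O) = -8 + (O + 96)*(O + q) = -8 + (96 + O)*(O + q))
(X(4, -8)*(-7))*90 = ((-8 + 4² + 96*4 + 96*(-8) + 4*(-8))*(-7))*90 = ((-8 + 16 + 384 - 768 - 32)*(-7))*90 = -408*(-7)*90 = 2856*90 = 257040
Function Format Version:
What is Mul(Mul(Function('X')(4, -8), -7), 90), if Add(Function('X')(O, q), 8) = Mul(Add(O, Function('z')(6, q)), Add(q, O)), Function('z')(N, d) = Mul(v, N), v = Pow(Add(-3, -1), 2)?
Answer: 257040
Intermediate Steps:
v = 16 (v = Pow(-4, 2) = 16)
Function('z')(N, d) = Mul(16, N)
Function('X')(O, q) = Add(-8, Mul(Add(96, O), Add(O, q))) (Function('X')(O, q) = Add(-8, Mul(Add(O, Mul(16, 6)), Add(q, O))) = Add(-8, Mul(Add(O, 96), Add(O, q))) = Add(-8, Mul(Add(96, O), Add(O, q))))
Mul(Mul(Function('X')(4, -8), -7), 90) = Mul(Mul(Add(-8, Pow(4, 2), Mul(96, 4), Mul(96, -8), Mul(4, -8)), -7), 90) = Mul(Mul(Add(-8, 16, 384, -768, -32), -7), 90) = Mul(Mul(-408, -7), 90) = Mul(2856, 90) = 257040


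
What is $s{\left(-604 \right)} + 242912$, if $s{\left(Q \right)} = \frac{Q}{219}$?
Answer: $\frac{53197124}{219} \approx 2.4291 \cdot 10^{5}$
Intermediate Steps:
$s{\left(Q \right)} = \frac{Q}{219}$
$s{\left(-604 \right)} + 242912 = \frac{1}{219} \left(-604\right) + 242912 = - \frac{604}{219} + 242912 = \frac{53197124}{219}$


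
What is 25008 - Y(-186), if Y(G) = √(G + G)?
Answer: 25008 - 2*I*√93 ≈ 25008.0 - 19.287*I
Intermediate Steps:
Y(G) = √2*√G (Y(G) = √(2*G) = √2*√G)
25008 - Y(-186) = 25008 - √2*√(-186) = 25008 - √2*I*√186 = 25008 - 2*I*√93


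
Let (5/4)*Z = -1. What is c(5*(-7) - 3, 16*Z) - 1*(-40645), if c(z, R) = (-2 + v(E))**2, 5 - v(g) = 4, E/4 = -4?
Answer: 40646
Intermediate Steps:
E = -16 (E = 4*(-4) = -16)
v(g) = 1 (v(g) = 5 - 1*4 = 5 - 4 = 1)
Z = -4/5 (Z = (4/5)*(-1) = -4/5 ≈ -0.80000)
c(z, R) = 1 (c(z, R) = (-2 + 1)**2 = (-1)**2 = 1)
c(5*(-7) - 3, 16*Z) - 1*(-40645) = 1 - 1*(-40645) = 1 + 40645 = 40646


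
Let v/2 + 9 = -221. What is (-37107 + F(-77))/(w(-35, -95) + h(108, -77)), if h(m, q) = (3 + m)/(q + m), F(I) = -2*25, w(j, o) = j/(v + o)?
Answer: -127857237/12538 ≈ -10198.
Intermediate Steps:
v = -460 (v = -18 + 2*(-221) = -18 - 442 = -460)
w(j, o) = j/(-460 + o)
F(I) = -50
h(m, q) = (3 + m)/(m + q)
(-37107 + F(-77))/(w(-35, -95) + h(108, -77)) = (-37107 - 50)/(-35/(-460 - 95) + (3 + 108)/(108 - 77)) = -37157/(-35/(-555) + 111/31) = -37157/(-35*(-1/555) + (1/31)*111) = -37157/(7/111 + 111/31) = -37157/12538/3441 = -37157*3441/12538 = -127857237/12538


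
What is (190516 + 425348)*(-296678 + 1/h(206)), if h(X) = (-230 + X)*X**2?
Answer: -7753621589998973/42436 ≈ -1.8271e+11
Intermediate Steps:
h(X) = X**2*(-230 + X)
(190516 + 425348)*(-296678 + 1/h(206)) = (190516 + 425348)*(-296678 + 1/(206**2*(-230 + 206))) = 615864*(-296678 + 1/(42436*(-24))) = 615864*(-296678 + 1/(-1018464)) = 615864*(-296678 - 1/1018464) = 615864*(-302155862593/1018464) = -7753621589998973/42436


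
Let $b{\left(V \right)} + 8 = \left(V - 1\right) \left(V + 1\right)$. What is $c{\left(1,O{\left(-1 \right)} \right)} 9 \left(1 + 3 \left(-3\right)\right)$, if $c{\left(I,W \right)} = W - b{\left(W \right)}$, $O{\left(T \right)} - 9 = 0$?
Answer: $4536$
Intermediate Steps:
$O{\left(T \right)} = 9$ ($O{\left(T \right)} = 9 + 0 = 9$)
$b{\left(V \right)} = -8 + \left(1 + V\right) \left(-1 + V\right)$ ($b{\left(V \right)} = -8 + \left(V - 1\right) \left(V + 1\right) = -8 + \left(-1 + V\right) \left(1 + V\right) = -8 + \left(1 + V\right) \left(-1 + V\right)$)
$c{\left(I,W \right)} = 9 + W - W^{2}$ ($c{\left(I,W \right)} = W - \left(-9 + W^{2}\right) = 9 + W - W^{2}$)
$c{\left(1,O{\left(-1 \right)} \right)} 9 \left(1 + 3 \left(-3\right)\right) = \left(9 + 9 - 9^{2}\right) 9 \left(1 + 3 \left(-3\right)\right) = \left(9 + 9 - 81\right) 9 \left(1 - 9\right) = \left(9 + 9 - 81\right) 9 \left(-8\right) = \left(-63\right) 9 \left(-8\right) = \left(-567\right) \left(-8\right) = 4536$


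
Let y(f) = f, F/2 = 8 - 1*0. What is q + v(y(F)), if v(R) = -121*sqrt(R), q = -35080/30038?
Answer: -7286736/15019 ≈ -485.17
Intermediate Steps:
F = 16 (F = 2*(8 - 1*0) = 2*(8 + 0) = 2*8 = 16)
q = -17540/15019 (q = -35080*1/30038 = -17540/15019 ≈ -1.1679)
q + v(y(F)) = -17540/15019 - 121*sqrt(16) = -17540/15019 - 121*4 = -17540/15019 - 484 = -7286736/15019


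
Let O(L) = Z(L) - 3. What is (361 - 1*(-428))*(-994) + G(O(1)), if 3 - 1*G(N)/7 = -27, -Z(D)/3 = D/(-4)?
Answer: -784056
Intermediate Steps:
Z(D) = 3*D/4 (Z(D) = -3*D/(-4) = -3*D*(-1)/4 = -(-3)*D/4 = 3*D/4)
O(L) = -3 + 3*L/4 (O(L) = 3*L/4 - 3 = -3 + 3*L/4)
G(N) = 210 (G(N) = 21 - 7*(-27) = 21 + 189 = 210)
(361 - 1*(-428))*(-994) + G(O(1)) = (361 - 1*(-428))*(-994) + 210 = (361 + 428)*(-994) + 210 = 789*(-994) + 210 = -784266 + 210 = -784056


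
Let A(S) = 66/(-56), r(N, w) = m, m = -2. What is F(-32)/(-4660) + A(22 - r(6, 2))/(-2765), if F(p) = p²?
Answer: -791243/3607772 ≈ -0.21932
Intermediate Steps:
r(N, w) = -2
A(S) = -33/28 (A(S) = 66*(-1/56) = -33/28)
F(-32)/(-4660) + A(22 - r(6, 2))/(-2765) = (-32)²/(-4660) - 33/28/(-2765) = 1024*(-1/4660) - 33/28*(-1/2765) = -256/1165 + 33/77420 = -791243/3607772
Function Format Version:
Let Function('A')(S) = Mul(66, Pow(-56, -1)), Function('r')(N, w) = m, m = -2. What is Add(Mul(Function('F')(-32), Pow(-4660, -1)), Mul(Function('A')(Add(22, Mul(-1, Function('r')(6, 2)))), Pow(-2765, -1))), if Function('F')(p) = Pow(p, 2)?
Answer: Rational(-791243, 3607772) ≈ -0.21932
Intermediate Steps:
Function('r')(N, w) = -2
Function('A')(S) = Rational(-33, 28) (Function('A')(S) = Mul(66, Rational(-1, 56)) = Rational(-33, 28))
Add(Mul(Function('F')(-32), Pow(-4660, -1)), Mul(Function('A')(Add(22, Mul(-1, Function('r')(6, 2)))), Pow(-2765, -1))) = Add(Mul(Pow(-32, 2), Pow(-4660, -1)), Mul(Rational(-33, 28), Pow(-2765, -1))) = Add(Mul(1024, Rational(-1, 4660)), Mul(Rational(-33, 28), Rational(-1, 2765))) = Add(Rational(-256, 1165), Rational(33, 77420)) = Rational(-791243, 3607772)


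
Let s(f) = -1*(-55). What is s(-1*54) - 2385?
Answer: -2330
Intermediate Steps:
s(f) = 55
s(-1*54) - 2385 = 55 - 2385 = -2330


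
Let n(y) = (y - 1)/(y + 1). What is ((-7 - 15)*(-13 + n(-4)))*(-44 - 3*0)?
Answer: -32912/3 ≈ -10971.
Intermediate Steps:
n(y) = (-1 + y)/(1 + y)
((-7 - 15)*(-13 + n(-4)))*(-44 - 3*0) = ((-7 - 15)*(-13 + (-1 - 4)/(1 - 4)))*(-44 - 3*0) = (-22*(-13 - 5/(-3)))*(-44 + 0) = -22*(-13 - ⅓*(-5))*(-44) = -22*(-13 + 5/3)*(-44) = -22*(-34/3)*(-44) = (748/3)*(-44) = -32912/3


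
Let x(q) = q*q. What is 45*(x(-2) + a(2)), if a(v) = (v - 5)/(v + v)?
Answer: 585/4 ≈ 146.25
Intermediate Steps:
x(q) = q²
a(v) = (-5 + v)/(2*v) (a(v) = (-5 + v)/((2*v)) = (-5 + v)*(1/(2*v)) = (-5 + v)/(2*v))
45*(x(-2) + a(2)) = 45*((-2)² + (½)*(-5 + 2)/2) = 45*(4 + (½)*(½)*(-3)) = 45*(4 - ¾) = 45*(13/4) = 585/4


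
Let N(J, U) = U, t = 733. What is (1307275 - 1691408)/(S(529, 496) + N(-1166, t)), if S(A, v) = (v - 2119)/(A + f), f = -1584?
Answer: -405260315/774938 ≈ -522.96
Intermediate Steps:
S(A, v) = (-2119 + v)/(-1584 + A) (S(A, v) = (v - 2119)/(A - 1584) = (-2119 + v)/(-1584 + A))
(1307275 - 1691408)/(S(529, 496) + N(-1166, t)) = (1307275 - 1691408)/((-2119 + 496)/(-1584 + 529) + 733) = -384133/(-1623/(-1055) + 733) = -384133/(-1/1055*(-1623) + 733) = -384133/(1623/1055 + 733) = -384133/774938/1055 = -384133*1055/774938 = -405260315/774938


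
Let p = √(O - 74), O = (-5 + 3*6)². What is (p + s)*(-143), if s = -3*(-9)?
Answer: -3861 - 143*√95 ≈ -5254.8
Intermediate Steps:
s = 27
O = 169 (O = (-5 + 18)² = 13² = 169)
p = √95 (p = √(169 - 74) = √95 ≈ 9.7468)
(p + s)*(-143) = (√95 + 27)*(-143) = (27 + √95)*(-143) = -3861 - 143*√95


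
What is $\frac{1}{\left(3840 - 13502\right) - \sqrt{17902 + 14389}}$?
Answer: $- \frac{9662}{93321953} + \frac{7 \sqrt{659}}{93321953} \approx -0.00010161$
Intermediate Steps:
$\frac{1}{\left(3840 - 13502\right) - \sqrt{17902 + 14389}} = \frac{1}{-9662 - \sqrt{32291}} = \frac{1}{-9662 - 7 \sqrt{659}}$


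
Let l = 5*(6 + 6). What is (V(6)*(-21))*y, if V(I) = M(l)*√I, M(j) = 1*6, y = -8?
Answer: 1008*√6 ≈ 2469.1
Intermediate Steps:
l = 60 (l = 5*12 = 60)
M(j) = 6
V(I) = 6*√I
(V(6)*(-21))*y = ((6*√6)*(-21))*(-8) = -126*√6*(-8) = 1008*√6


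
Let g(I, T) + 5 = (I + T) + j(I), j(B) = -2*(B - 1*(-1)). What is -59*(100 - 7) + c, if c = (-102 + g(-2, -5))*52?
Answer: -11311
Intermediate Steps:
j(B) = -2 - 2*B (j(B) = -2*(B + 1) = -2*(1 + B) = -2 - 2*B)
g(I, T) = -7 + T - I (g(I, T) = -5 + ((I + T) + (-2 - 2*I)) = -5 + (-2 + T - I) = -7 + T - I)
c = -5824 (c = (-102 + (-7 - 5 - 1*(-2)))*52 = (-102 + (-7 - 5 + 2))*52 = (-102 - 10)*52 = -112*52 = -5824)
-59*(100 - 7) + c = -59*(100 - 7) - 5824 = -59*93 - 5824 = -5487 - 5824 = -11311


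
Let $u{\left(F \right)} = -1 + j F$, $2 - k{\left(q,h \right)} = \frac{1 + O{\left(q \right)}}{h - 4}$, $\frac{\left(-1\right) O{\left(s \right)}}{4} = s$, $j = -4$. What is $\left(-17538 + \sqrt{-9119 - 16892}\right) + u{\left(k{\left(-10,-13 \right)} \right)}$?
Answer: $- \frac{298463}{17} + 37 i \sqrt{19} \approx -17557.0 + 161.28 i$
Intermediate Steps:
$O{\left(s \right)} = - 4 s$
$k{\left(q,h \right)} = 2 - \frac{1 - 4 q}{-4 + h}$ ($k{\left(q,h \right)} = 2 - \frac{1 - 4 q}{h - 4} = 2 - \frac{1 - 4 q}{-4 + h}$)
$u{\left(F \right)} = -1 - 4 F$
$\left(-17538 + \sqrt{-9119 - 16892}\right) + u{\left(k{\left(-10,-13 \right)} \right)} = \left(-17538 + \sqrt{-9119 - 16892}\right) - \left(1 + 4 \frac{-9 + 2 \left(-13\right) + 4 \left(-10\right)}{-4 - 13}\right) = \left(-17538 + \sqrt{-26011}\right) - \left(1 + 4 \frac{-9 - 26 - 40}{-17}\right) = \left(-17538 + 37 i \sqrt{19}\right) - \left(1 + 4 \left(\left(- \frac{1}{17}\right) \left(-75\right)\right)\right) = \left(-17538 + 37 i \sqrt{19}\right) - \frac{317}{17} = - \frac{298463}{17} + 37 i \sqrt{19}$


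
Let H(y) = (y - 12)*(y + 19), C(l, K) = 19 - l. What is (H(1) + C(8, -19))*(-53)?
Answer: 11077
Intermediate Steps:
H(y) = (-12 + y)*(19 + y)
(H(1) + C(8, -19))*(-53) = ((-228 + 1² + 7*1) + (19 - 1*8))*(-53) = ((-228 + 1 + 7) + (19 - 8))*(-53) = (-220 + 11)*(-53) = -209*(-53) = 11077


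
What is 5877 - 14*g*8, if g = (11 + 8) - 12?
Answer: 5093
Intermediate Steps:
g = 7 (g = 19 - 12 = 7)
5877 - 14*g*8 = 5877 - 14*7*8 = 5877 - 98*8 = 5877 - 784 = 5093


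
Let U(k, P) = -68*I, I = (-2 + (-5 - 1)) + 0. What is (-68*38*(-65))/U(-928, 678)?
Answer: 1235/4 ≈ 308.75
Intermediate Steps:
I = -8 (I = (-2 - 6) + 0 = -8 + 0 = -8)
U(k, P) = 544 (U(k, P) = -68*(-8) = 544)
(-68*38*(-65))/U(-928, 678) = (-68*38*(-65))/544 = -2584*(-65)*(1/544) = 167960*(1/544) = 1235/4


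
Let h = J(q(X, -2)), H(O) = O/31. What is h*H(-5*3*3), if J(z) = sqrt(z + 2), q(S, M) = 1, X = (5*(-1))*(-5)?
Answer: -45*sqrt(3)/31 ≈ -2.5143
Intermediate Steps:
X = 25 (X = -5*(-5) = 25)
J(z) = sqrt(2 + z)
H(O) = O/31 (H(O) = O*(1/31) = O/31)
h = sqrt(3) (h = sqrt(2 + 1) = sqrt(3) ≈ 1.7320)
h*H(-5*3*3) = sqrt(3)*((-5*3*3)/31) = sqrt(3)*((-15*3)/31) = sqrt(3)*((1/31)*(-45)) = sqrt(3)*(-45/31) = -45*sqrt(3)/31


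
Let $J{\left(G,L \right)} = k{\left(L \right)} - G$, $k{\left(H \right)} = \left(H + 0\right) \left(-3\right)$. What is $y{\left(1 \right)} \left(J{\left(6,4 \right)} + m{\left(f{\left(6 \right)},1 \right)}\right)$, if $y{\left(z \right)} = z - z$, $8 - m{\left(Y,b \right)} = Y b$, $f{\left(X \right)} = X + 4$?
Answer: $0$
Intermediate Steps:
$k{\left(H \right)} = - 3 H$ ($k{\left(H \right)} = H \left(-3\right) = - 3 H$)
$f{\left(X \right)} = 4 + X$
$J{\left(G,L \right)} = - G - 3 L$ ($J{\left(G,L \right)} = - 3 L - G = - G - 3 L$)
$m{\left(Y,b \right)} = 8 - Y b$
$y{\left(z \right)} = 0$
$y{\left(1 \right)} \left(J{\left(6,4 \right)} + m{\left(f{\left(6 \right)},1 \right)}\right) = 0 \left(\left(\left(-1\right) 6 - 12\right) + \left(8 - \left(4 + 6\right) 1\right)\right) = 0 \left(\left(-6 - 12\right) + \left(8 - 10 \cdot 1\right)\right) = 0 \left(-18 + \left(8 - 10\right)\right) = 0 \left(-18 - 2\right) = 0 \left(-20\right) = 0$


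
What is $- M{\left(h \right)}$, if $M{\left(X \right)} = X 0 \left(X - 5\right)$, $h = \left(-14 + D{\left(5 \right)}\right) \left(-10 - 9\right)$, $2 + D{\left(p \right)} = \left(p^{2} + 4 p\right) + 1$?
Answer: $0$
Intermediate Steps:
$D{\left(p \right)} = -1 + p^{2} + 4 p$ ($D{\left(p \right)} = -2 + \left(\left(p^{2} + 4 p\right) + 1\right) = -2 + \left(1 + p^{2} + 4 p\right) = -1 + p^{2} + 4 p$)
$h = -570$ ($h = \left(-14 + \left(-1 + 5^{2} + 4 \cdot 5\right)\right) \left(-10 - 9\right) = \left(-14 + \left(-1 + 25 + 20\right)\right) \left(-19\right) = \left(-14 + 44\right) \left(-19\right) = 30 \left(-19\right) = -570$)
$M{\left(X \right)} = 0$ ($M{\left(X \right)} = 0 \left(-5 + X\right) = 0$)
$- M{\left(h \right)} = \left(-1\right) 0 = 0$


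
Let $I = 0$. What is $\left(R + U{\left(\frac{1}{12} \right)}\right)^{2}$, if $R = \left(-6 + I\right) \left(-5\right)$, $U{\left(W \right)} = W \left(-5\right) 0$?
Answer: $900$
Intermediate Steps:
$U{\left(W \right)} = 0$ ($U{\left(W \right)} = - 5 W 0 = 0$)
$R = 30$ ($R = \left(-6 + 0\right) \left(-5\right) = \left(-6\right) \left(-5\right) = 30$)
$\left(R + U{\left(\frac{1}{12} \right)}\right)^{2} = \left(30 + 0\right)^{2} = 30^{2} = 900$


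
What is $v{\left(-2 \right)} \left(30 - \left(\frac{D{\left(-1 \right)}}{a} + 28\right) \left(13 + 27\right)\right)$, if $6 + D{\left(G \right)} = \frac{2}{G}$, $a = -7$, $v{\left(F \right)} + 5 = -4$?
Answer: $\frac{71550}{7} \approx 10221.0$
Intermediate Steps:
$v{\left(F \right)} = -9$ ($v{\left(F \right)} = -5 - 4 = -9$)
$D{\left(G \right)} = -6 + \frac{2}{G}$
$v{\left(-2 \right)} \left(30 - \left(\frac{D{\left(-1 \right)}}{a} + 28\right) \left(13 + 27\right)\right) = - 9 \left(30 - \left(\frac{-6 + \frac{2}{-1}}{-7} + 28\right) \left(13 + 27\right)\right) = - 9 \left(30 - \left(\left(-6 + 2 \left(-1\right)\right) \left(- \frac{1}{7}\right) + 28\right) 40\right) = - 9 \left(30 - \left(\left(-6 - 2\right) \left(- \frac{1}{7}\right) + 28\right) 40\right) = - 9 \left(30 - \left(\left(-8\right) \left(- \frac{1}{7}\right) + 28\right) 40\right) = - 9 \left(30 - \left(\frac{8}{7} + 28\right) 40\right) = - 9 \left(30 - \frac{204}{7} \cdot 40\right) = - 9 \left(30 - \frac{8160}{7}\right) = \left(-9\right) \left(- \frac{7950}{7}\right) = \frac{71550}{7}$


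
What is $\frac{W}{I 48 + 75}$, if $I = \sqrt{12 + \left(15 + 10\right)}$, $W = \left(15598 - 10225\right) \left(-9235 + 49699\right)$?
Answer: $- \frac{201308400}{983} + \frac{128837376 \sqrt{37}}{983} \approx 5.9245 \cdot 10^{5}$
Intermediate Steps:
$W = 217413072$ ($W = 5373 \cdot 40464 = 217413072$)
$I = \sqrt{37}$ ($I = \sqrt{12 + 25} = \sqrt{37} \approx 6.0828$)
$\frac{W}{I 48 + 75} = \frac{217413072}{\sqrt{37} \cdot 48 + 75} = \frac{217413072}{48 \sqrt{37} + 75} = \frac{217413072}{75 + 48 \sqrt{37}}$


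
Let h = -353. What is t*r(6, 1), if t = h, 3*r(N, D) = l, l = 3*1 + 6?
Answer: -1059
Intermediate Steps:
l = 9 (l = 3 + 6 = 9)
r(N, D) = 3 (r(N, D) = (1/3)*9 = 3)
t = -353
t*r(6, 1) = -353*3 = -1059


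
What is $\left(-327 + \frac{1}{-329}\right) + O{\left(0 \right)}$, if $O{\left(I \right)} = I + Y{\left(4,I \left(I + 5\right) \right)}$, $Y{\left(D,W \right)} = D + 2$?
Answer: $- \frac{105610}{329} \approx -321.0$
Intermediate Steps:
$Y{\left(D,W \right)} = 2 + D$
$O{\left(I \right)} = 6 + I$ ($O{\left(I \right)} = I + \left(2 + 4\right) = I + 6 = 6 + I$)
$\left(-327 + \frac{1}{-329}\right) + O{\left(0 \right)} = \left(-327 + \frac{1}{-329}\right) + \left(6 + 0\right) = \left(-327 - \frac{1}{329}\right) + 6 = - \frac{107584}{329} + 6 = - \frac{105610}{329}$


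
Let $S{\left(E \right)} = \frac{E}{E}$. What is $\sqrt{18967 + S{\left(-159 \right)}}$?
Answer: $2 \sqrt{4742} \approx 137.72$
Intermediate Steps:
$S{\left(E \right)} = 1$
$\sqrt{18967 + S{\left(-159 \right)}} = \sqrt{18967 + 1} = \sqrt{18968} = 2 \sqrt{4742}$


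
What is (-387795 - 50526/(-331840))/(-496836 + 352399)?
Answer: 64342921137/23964987040 ≈ 2.6849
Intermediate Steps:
(-387795 - 50526/(-331840))/(-496836 + 352399) = (-387795 - 50526*(-1/331840))/(-144437) = (-387795 + 25263/165920)*(-1/144437) = -64342921137/165920*(-1/144437) = 64342921137/23964987040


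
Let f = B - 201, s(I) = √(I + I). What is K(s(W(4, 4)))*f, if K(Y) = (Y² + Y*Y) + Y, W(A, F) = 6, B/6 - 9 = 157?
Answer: 19080 + 1590*√3 ≈ 21834.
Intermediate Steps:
B = 996 (B = 54 + 6*157 = 54 + 942 = 996)
s(I) = √2*√I (s(I) = √(2*I) = √2*√I)
K(Y) = Y + 2*Y² (K(Y) = (Y² + Y²) + Y = 2*Y² + Y = Y + 2*Y²)
f = 795 (f = 996 - 201 = 795)
K(s(W(4, 4)))*f = ((√2*√6)*(1 + 2*(√2*√6)))*795 = ((2*√3)*(1 + 2*(2*√3)))*795 = ((2*√3)*(1 + 4*√3))*795 = (2*√3*(1 + 4*√3))*795 = 1590*√3*(1 + 4*√3)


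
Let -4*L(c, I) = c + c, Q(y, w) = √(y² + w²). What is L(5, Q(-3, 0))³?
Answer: -125/8 ≈ -15.625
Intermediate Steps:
Q(y, w) = √(w² + y²)
L(c, I) = -c/2 (L(c, I) = -(c + c)/4 = -c/2)
L(5, Q(-3, 0))³ = (-½*5)³ = (-5/2)³ = -125/8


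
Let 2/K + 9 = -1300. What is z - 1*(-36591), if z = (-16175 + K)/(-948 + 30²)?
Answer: 2320258789/62832 ≈ 36928.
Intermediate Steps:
K = -2/1309 (K = 2/(-9 - 1300) = 2/(-1309) = 2*(-1/1309) = -2/1309 ≈ -0.0015279)
z = 21173077/62832 (z = (-16175 - 2/1309)/(-948 + 30²) = -21173077/(1309*(-948 + 900)) = -21173077/1309/(-48) = -21173077/1309*(-1/48) = 21173077/62832 ≈ 336.98)
z - 1*(-36591) = 21173077/62832 - 1*(-36591) = 21173077/62832 + 36591 = 2320258789/62832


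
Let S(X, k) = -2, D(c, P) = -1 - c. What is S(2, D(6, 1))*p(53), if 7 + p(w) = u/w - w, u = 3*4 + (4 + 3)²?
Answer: 6238/53 ≈ 117.70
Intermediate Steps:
u = 61 (u = 12 + 7² = 12 + 49 = 61)
p(w) = -7 - w + 61/w (p(w) = -7 + (61/w - w) = -7 + (-w + 61/w) = -7 - w + 61/w)
S(2, D(6, 1))*p(53) = -2*(-7 - 1*53 + 61/53) = -2*(-7 - 53 + 61*(1/53)) = -2*(-7 - 53 + 61/53) = -2*(-3119/53) = 6238/53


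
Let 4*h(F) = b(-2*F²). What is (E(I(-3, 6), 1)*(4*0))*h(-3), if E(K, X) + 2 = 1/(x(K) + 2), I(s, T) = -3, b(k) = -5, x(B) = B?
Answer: 0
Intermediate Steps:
h(F) = -5/4 (h(F) = (¼)*(-5) = -5/4)
E(K, X) = -2 + 1/(2 + K) (E(K, X) = -2 + 1/(K + 2) = -2 + 1/(2 + K))
(E(I(-3, 6), 1)*(4*0))*h(-3) = (((-3 - 2*(-3))/(2 - 3))*(4*0))*(-5/4) = (((-3 + 6)/(-1))*0)*(-5/4) = (-1*3*0)*(-5/4) = -3*0*(-5/4) = 0*(-5/4) = 0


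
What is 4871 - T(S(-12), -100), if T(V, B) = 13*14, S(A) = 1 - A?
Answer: 4689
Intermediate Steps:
T(V, B) = 182
4871 - T(S(-12), -100) = 4871 - 1*182 = 4871 - 182 = 4689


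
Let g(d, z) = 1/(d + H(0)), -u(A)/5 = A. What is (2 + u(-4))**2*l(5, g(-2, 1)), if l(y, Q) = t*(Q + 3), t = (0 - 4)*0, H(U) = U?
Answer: 0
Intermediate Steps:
t = 0 (t = -4*0 = 0)
u(A) = -5*A
g(d, z) = 1/d (g(d, z) = 1/(d + 0) = 1/d)
l(y, Q) = 0 (l(y, Q) = 0*(Q + 3) = 0*(3 + Q) = 0)
(2 + u(-4))**2*l(5, g(-2, 1)) = (2 - 5*(-4))**2*0 = (2 + 20)**2*0 = 22**2*0 = 484*0 = 0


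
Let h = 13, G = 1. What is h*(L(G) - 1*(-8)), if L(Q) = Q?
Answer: 117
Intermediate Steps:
h*(L(G) - 1*(-8)) = 13*(1 - 1*(-8)) = 13*(1 + 8) = 13*9 = 117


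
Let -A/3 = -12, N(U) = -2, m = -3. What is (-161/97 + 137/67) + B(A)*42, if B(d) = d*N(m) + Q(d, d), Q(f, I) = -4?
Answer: -20742306/6499 ≈ -3191.6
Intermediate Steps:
A = 36 (A = -3*(-12) = 36)
B(d) = -4 - 2*d (B(d) = d*(-2) - 4 = -2*d - 4 = -4 - 2*d)
(-161/97 + 137/67) + B(A)*42 = (-161/97 + 137/67) + (-4 - 2*36)*42 = (-161*1/97 + 137*(1/67)) + (-4 - 72)*42 = (-161/97 + 137/67) - 76*42 = 2502/6499 - 3192 = -20742306/6499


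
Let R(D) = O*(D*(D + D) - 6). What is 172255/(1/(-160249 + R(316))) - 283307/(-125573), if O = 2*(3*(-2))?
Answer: -55303350751756608/125573 ≈ -4.4041e+11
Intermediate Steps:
O = -12 (O = 2*(-6) = -12)
R(D) = 72 - 24*D² (R(D) = -12*(D*(D + D) - 6) = -12*(D*(2*D) - 6) = -12*(2*D² - 6) = -12*(-6 + 2*D²) = 72 - 24*D²)
172255/(1/(-160249 + R(316))) - 283307/(-125573) = 172255/(1/(-160249 + (72 - 24*316²))) - 283307/(-125573) = 172255/(1/(-160249 + (72 - 24*99856))) - 283307*(-1/125573) = 172255/(1/(-160249 + (72 - 2396544))) + 283307/125573 = 172255/(1/(-160249 - 2396472)) + 283307/125573 = 172255/(1/(-2556721)) + 283307/125573 = 172255/(-1/2556721) + 283307/125573 = 172255*(-2556721) + 283307/125573 = -440407975855 + 283307/125573 = -55303350751756608/125573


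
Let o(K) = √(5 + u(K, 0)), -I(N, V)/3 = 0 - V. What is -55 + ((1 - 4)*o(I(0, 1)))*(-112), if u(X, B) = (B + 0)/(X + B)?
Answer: -55 + 336*√5 ≈ 696.32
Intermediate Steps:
u(X, B) = B/(B + X)
I(N, V) = 3*V (I(N, V) = -3*(0 - V) = -(-3)*V = 3*V)
o(K) = √5 (o(K) = √(5 + 0/(0 + K)) = √(5 + 0/K) = √(5 + 0) = √5)
-55 + ((1 - 4)*o(I(0, 1)))*(-112) = -55 + ((1 - 4)*√5)*(-112) = -55 - 3*√5*(-112) = -55 + 336*√5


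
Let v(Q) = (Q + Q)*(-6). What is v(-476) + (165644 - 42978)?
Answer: 128378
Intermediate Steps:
v(Q) = -12*Q (v(Q) = (2*Q)*(-6) = -12*Q)
v(-476) + (165644 - 42978) = -12*(-476) + (165644 - 42978) = 5712 + 122666 = 128378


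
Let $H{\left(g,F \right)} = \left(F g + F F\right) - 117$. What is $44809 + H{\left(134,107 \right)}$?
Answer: $70479$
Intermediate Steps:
$H{\left(g,F \right)} = -117 + F^{2} + F g$ ($H{\left(g,F \right)} = \left(F g + F^{2}\right) - 117 = \left(F^{2} + F g\right) - 117 = -117 + F^{2} + F g$)
$44809 + H{\left(134,107 \right)} = 44809 + \left(-117 + 107^{2} + 107 \cdot 134\right) = 44809 + \left(-117 + 11449 + 14338\right) = 44809 + 25670 = 70479$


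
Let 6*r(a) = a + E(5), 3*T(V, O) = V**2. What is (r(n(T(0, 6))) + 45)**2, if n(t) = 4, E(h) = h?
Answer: 8649/4 ≈ 2162.3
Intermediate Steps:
T(V, O) = V**2/3
r(a) = 5/6 + a/6 (r(a) = (a + 5)/6 = (5 + a)/6 = 5/6 + a/6)
(r(n(T(0, 6))) + 45)**2 = ((5/6 + (1/6)*4) + 45)**2 = ((5/6 + 2/3) + 45)**2 = (3/2 + 45)**2 = (93/2)**2 = 8649/4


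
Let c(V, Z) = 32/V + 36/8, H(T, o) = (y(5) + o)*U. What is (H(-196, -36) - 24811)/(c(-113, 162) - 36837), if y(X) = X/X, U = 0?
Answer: 5607286/8324209 ≈ 0.67361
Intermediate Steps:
y(X) = 1
H(T, o) = 0 (H(T, o) = (1 + o)*0 = 0)
c(V, Z) = 9/2 + 32/V (c(V, Z) = 32/V + 36*(⅛) = 32/V + 9/2 = 9/2 + 32/V)
(H(-196, -36) - 24811)/(c(-113, 162) - 36837) = (0 - 24811)/((9/2 + 32/(-113)) - 36837) = -24811/((9/2 + 32*(-1/113)) - 36837) = -24811/((9/2 - 32/113) - 36837) = -24811/(953/226 - 36837) = -24811/(-8324209/226) = -24811*(-226/8324209) = 5607286/8324209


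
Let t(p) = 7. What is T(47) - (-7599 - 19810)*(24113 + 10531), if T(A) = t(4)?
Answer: 949557403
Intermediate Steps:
T(A) = 7
T(47) - (-7599 - 19810)*(24113 + 10531) = 7 - (-7599 - 19810)*(24113 + 10531) = 7 - (-27409)*34644 = 7 - 1*(-949557396) = 7 + 949557396 = 949557403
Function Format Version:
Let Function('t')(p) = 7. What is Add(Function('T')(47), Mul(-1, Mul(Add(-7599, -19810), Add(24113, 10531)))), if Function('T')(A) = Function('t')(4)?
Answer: 949557403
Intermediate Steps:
Function('T')(A) = 7
Add(Function('T')(47), Mul(-1, Mul(Add(-7599, -19810), Add(24113, 10531)))) = Add(7, Mul(-1, Mul(Add(-7599, -19810), Add(24113, 10531)))) = Add(7, Mul(-1, Mul(-27409, 34644))) = Add(7, Mul(-1, -949557396)) = Add(7, 949557396) = 949557403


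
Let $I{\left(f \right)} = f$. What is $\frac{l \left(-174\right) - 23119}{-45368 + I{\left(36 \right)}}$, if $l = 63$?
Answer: $\frac{34081}{45332} \approx 0.75181$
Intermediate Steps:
$\frac{l \left(-174\right) - 23119}{-45368 + I{\left(36 \right)}} = \frac{63 \left(-174\right) - 23119}{-45368 + 36} = \frac{-10962 - 23119}{-45332} = \left(-34081\right) \left(- \frac{1}{45332}\right) = \frac{34081}{45332}$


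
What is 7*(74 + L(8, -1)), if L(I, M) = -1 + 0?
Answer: 511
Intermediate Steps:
L(I, M) = -1
7*(74 + L(8, -1)) = 7*(74 - 1) = 7*73 = 511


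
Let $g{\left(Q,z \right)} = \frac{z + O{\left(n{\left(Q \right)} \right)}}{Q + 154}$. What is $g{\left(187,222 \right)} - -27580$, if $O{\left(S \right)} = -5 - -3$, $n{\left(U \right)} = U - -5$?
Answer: $\frac{855000}{31} \approx 27581.0$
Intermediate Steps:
$n{\left(U \right)} = 5 + U$ ($n{\left(U \right)} = U + 5 = 5 + U$)
$O{\left(S \right)} = -2$ ($O{\left(S \right)} = -5 + 3 = -2$)
$g{\left(Q,z \right)} = \frac{-2 + z}{154 + Q}$ ($g{\left(Q,z \right)} = \frac{z - 2}{Q + 154} = \frac{-2 + z}{154 + Q}$)
$g{\left(187,222 \right)} - -27580 = \frac{-2 + 222}{154 + 187} - -27580 = \frac{1}{341} \cdot 220 + 27580 = \frac{20}{31} + 27580 = \frac{855000}{31}$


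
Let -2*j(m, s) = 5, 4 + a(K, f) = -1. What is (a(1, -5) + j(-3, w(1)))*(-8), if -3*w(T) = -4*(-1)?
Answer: 60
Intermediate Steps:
a(K, f) = -5 (a(K, f) = -4 - 1 = -5)
w(T) = -4/3 (w(T) = -(-4)*(-1)/3 = -⅓*4 = -4/3)
j(m, s) = -5/2 (j(m, s) = -½*5 = -5/2)
(a(1, -5) + j(-3, w(1)))*(-8) = (-5 - 5/2)*(-8) = -15/2*(-8) = 60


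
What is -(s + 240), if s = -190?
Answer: -50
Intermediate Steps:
-(s + 240) = -(-190 + 240) = -1*50 = -50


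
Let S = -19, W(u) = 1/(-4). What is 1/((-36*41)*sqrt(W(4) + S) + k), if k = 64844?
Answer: 16211/1061670481 + 369*I*sqrt(77)/2123340962 ≈ 1.5269e-5 + 1.5249e-6*I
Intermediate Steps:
W(u) = -1/4 (W(u) = 1*(-1/4) = -1/4)
1/((-36*41)*sqrt(W(4) + S) + k) = 1/((-36*41)*sqrt(-1/4 - 19) + 64844) = 1/(-738*I*sqrt(77) + 64844) = 1/(64844 - 738*I*sqrt(77))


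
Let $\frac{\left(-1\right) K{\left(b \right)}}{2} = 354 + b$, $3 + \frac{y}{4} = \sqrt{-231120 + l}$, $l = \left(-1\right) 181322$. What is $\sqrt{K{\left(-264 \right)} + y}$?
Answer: $2 \sqrt{-48 + i \sqrt{412442}} \approx 34.526 + 37.202 i$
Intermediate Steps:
$l = -181322$
$y = -12 + 4 i \sqrt{412442}$ ($y = -12 + 4 \sqrt{-231120 - 181322} = -12 + 4 \sqrt{-412442} = -12 + 4 i \sqrt{412442} \approx -12.0 + 2568.9 i$)
$K{\left(b \right)} = -708 - 2 b$ ($K{\left(b \right)} = - 2 \left(354 + b\right) = -708 - 2 b$)
$\sqrt{K{\left(-264 \right)} + y} = \sqrt{\left(-708 - -528\right) - \left(12 - 4 i \sqrt{412442}\right)} = \sqrt{\left(-708 + 528\right) - \left(12 - 4 i \sqrt{412442}\right)} = \sqrt{-180 - \left(12 - 4 i \sqrt{412442}\right)} = \sqrt{-192 + 4 i \sqrt{412442}}$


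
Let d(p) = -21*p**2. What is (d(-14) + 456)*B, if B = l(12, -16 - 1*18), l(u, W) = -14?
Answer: 51240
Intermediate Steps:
B = -14
(d(-14) + 456)*B = (-21*(-14)**2 + 456)*(-14) = (-21*196 + 456)*(-14) = (-4116 + 456)*(-14) = -3660*(-14) = 51240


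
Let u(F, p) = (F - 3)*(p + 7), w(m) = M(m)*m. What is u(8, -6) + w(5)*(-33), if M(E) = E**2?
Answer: -4120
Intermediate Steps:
w(m) = m**3 (w(m) = m**2*m = m**3)
u(F, p) = (-3 + F)*(7 + p)
u(8, -6) + w(5)*(-33) = (-21 - 3*(-6) + 7*8 + 8*(-6)) + 5**3*(-33) = (-21 + 18 + 56 - 48) + 125*(-33) = 5 - 4125 = -4120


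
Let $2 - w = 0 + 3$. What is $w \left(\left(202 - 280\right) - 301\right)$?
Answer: $379$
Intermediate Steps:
$w = -1$ ($w = 2 - \left(0 + 3\right) = 2 - 3 = -1$)
$w \left(\left(202 - 280\right) - 301\right) = - (\left(202 - 280\right) - 301) = - (-78 - 301) = \left(-1\right) \left(-379\right) = 379$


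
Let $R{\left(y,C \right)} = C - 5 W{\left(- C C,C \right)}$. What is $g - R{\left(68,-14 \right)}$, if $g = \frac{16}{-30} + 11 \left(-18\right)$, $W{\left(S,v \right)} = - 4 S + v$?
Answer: $\frac{54982}{15} \approx 3665.5$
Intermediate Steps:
$W{\left(S,v \right)} = v - 4 S$
$R{\left(y,C \right)} = - 20 C^{2} - 4 C$ ($R{\left(y,C \right)} = C - 5 \left(C - 4 - C C\right) = C - 5 \left(C - 4 \left(- C^{2}\right)\right) = C - 5 \left(C + 4 C^{2}\right) = C - \left(5 C + 20 C^{2}\right) = - 20 C^{2} - 4 C$)
$g = - \frac{2978}{15}$ ($g = 16 \left(- \frac{1}{30}\right) - 198 = - \frac{8}{15} - 198 = - \frac{2978}{15} \approx -198.53$)
$g - R{\left(68,-14 \right)} = - \frac{2978}{15} - 4 \left(-14\right) \left(-1 - -70\right) = - \frac{2978}{15} - 4 \left(-14\right) \left(-1 + 70\right) = - \frac{2978}{15} - 4 \left(-14\right) 69 = - \frac{2978}{15} - -3864 = - \frac{2978}{15} + 3864 = \frac{54982}{15}$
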